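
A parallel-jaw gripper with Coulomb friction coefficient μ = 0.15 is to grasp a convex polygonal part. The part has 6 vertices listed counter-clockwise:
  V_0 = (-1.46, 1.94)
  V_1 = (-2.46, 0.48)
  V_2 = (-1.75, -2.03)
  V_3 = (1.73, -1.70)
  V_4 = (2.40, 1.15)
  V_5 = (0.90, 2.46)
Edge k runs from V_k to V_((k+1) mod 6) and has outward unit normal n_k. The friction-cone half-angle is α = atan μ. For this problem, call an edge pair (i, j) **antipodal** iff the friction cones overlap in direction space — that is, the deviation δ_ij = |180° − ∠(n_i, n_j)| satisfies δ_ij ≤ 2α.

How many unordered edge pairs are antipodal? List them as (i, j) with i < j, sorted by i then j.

α = atan 0.15 = 8.53°;  2α = 17.06°
n_0 = (-0.8250, +0.5651)
n_1 = (-0.9622, -0.2722)
n_2 = (+0.0944, -0.9955)
n_3 = (+0.9735, -0.2288)
n_4 = (+0.6578, +0.7532)
n_5 = (-0.2152, +0.9766)
  (0,1): δ = 129.80°  ·
  (0,2): δ = 50.17°  ·
  (0,3): δ = 21.18°  ·
  (0,4): δ = 83.28°  ·
  (0,5): δ = 136.83°  ·
  (1,2): δ = 100.38°  ·
  (1,3): δ = 29.02°  ·
  (1,4): δ = 33.07°  ·
  (1,5): δ = 86.63°  ·
  (2,3): δ = 108.65°  ·
  (2,4): δ = 46.55°  ·
  (2,5): δ = 7.01°  ✓
  (3,4): δ = 117.90°  ·
  (3,5): δ = 64.34°  ·
  (4,5): δ = 126.44°  ·
antipodal pairs: 1

count = 1; pairs: (2,5)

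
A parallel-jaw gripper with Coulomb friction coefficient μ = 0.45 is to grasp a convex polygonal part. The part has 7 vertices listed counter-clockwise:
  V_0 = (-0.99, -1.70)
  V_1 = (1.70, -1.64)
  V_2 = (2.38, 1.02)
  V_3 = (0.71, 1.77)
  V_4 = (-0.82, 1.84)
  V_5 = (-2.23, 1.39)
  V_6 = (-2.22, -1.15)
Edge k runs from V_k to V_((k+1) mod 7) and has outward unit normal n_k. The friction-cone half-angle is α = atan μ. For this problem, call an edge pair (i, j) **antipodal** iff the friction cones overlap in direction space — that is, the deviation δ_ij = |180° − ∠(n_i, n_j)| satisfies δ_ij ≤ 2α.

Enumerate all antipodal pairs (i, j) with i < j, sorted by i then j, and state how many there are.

α = atan 0.45 = 24.23°;  2α = 48.46°
n_0 = (+0.0223, -0.9998)
n_1 = (+0.9688, -0.2477)
n_2 = (+0.4097, +0.9122)
n_3 = (+0.0457, +0.9990)
n_4 = (-0.3040, +0.9527)
n_5 = (-1.0000, -0.0039)
n_6 = (-0.4082, -0.9129)
  (0,1): δ = 105.62°  ·
  (0,2): δ = 25.46°  ✓
  (0,3): δ = 3.90°  ✓
  (0,4): δ = 16.42°  ✓
  (0,5): δ = 88.95°  ·
  (0,6): δ = 154.63°  ·
  (1,2): δ = 99.85°  ·
  (1,3): δ = 78.28°  ·
  (1,4): δ = 57.96°  ·
  (1,5): δ = 14.57°  ✓
  (1,6): δ = 80.25°  ·
  (2,3): δ = 158.43°  ·
  (2,4): δ = 138.11°  ·
  (2,5): δ = 65.59°  ·
  (2,6): δ = 0.09°  ✓
  (3,4): δ = 159.68°  ·
  (3,5): δ = 87.15°  ·
  (3,6): δ = 21.47°  ✓
  (4,5): δ = 107.47°  ·
  (4,6): δ = 41.79°  ✓
  (5,6): δ = 114.32°  ·
antipodal pairs: 7

count = 7; pairs: (0,2), (0,3), (0,4), (1,5), (2,6), (3,6), (4,6)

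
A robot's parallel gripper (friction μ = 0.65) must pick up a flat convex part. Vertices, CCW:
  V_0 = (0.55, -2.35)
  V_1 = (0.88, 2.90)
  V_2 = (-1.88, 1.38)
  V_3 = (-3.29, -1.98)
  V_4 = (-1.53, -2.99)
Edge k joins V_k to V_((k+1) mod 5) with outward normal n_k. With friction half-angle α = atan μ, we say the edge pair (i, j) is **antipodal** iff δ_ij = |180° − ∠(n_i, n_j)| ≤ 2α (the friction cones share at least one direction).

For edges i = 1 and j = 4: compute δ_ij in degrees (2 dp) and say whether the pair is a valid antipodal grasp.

α = atan 0.65 = 33.02°;  2α = 66.05°
edge 1: e_1 = (-2.76, -1.52);  n_1 = (-0.4824, +0.8759)
edge 4: e_4 = (+2.08, +0.64);  n_4 = (+0.2941, -0.9558)
∠(n_1, n_4) = 168.26°
δ = |180° − 168.26°| = 11.74°
11.74° ≤ 2α = 66.05°  →  valid

δ = 11.74°, valid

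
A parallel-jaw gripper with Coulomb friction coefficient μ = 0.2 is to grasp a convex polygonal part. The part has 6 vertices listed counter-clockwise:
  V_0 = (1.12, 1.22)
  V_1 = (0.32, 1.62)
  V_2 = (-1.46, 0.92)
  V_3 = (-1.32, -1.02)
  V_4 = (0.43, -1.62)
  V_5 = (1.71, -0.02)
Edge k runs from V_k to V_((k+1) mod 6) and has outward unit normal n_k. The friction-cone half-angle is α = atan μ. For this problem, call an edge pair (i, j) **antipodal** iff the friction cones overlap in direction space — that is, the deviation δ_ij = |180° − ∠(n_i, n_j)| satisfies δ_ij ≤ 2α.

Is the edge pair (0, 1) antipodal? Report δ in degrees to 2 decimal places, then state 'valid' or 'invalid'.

δ = 131.97°, invalid

α = atan 0.2 = 11.31°;  2α = 22.62°
edge 0: e_0 = (-0.80, +0.40);  n_0 = (+0.4472, +0.8944)
edge 1: e_1 = (-1.78, -0.70);  n_1 = (-0.3660, +0.9306)
∠(n_0, n_1) = 48.03°
δ = |180° − 48.03°| = 131.97°
131.97° > 2α = 22.62°  →  invalid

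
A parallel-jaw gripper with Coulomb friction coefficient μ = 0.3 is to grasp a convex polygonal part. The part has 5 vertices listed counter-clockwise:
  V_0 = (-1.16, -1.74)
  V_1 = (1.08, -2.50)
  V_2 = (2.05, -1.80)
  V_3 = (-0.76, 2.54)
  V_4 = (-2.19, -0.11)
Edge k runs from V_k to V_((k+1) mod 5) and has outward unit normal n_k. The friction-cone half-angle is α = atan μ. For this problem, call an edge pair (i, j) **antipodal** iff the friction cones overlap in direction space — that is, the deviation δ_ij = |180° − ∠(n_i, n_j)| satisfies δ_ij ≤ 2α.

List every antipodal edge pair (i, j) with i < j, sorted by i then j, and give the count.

count = 2; pairs: (1,3), (2,4)

α = atan 0.3 = 16.70°;  2α = 33.40°
n_0 = (-0.3213, -0.9470)
n_1 = (+0.5852, -0.8109)
n_2 = (+0.8394, +0.5435)
n_3 = (-0.8800, +0.4749)
n_4 = (-0.8454, -0.5342)
  (0,1): δ = 125.44°  ·
  (0,2): δ = 38.34°  ·
  (0,3): δ = 80.39°  ·
  (0,4): δ = 141.03°  ·
  (1,2): δ = 92.89°  ·
  (1,3): δ = 25.83°  ✓
  (1,4): δ = 86.47°  ·
  (2,3): δ = 61.27°  ·
  (2,4): δ = 0.63°  ✓
  (3,4): δ = 119.36°  ·
antipodal pairs: 2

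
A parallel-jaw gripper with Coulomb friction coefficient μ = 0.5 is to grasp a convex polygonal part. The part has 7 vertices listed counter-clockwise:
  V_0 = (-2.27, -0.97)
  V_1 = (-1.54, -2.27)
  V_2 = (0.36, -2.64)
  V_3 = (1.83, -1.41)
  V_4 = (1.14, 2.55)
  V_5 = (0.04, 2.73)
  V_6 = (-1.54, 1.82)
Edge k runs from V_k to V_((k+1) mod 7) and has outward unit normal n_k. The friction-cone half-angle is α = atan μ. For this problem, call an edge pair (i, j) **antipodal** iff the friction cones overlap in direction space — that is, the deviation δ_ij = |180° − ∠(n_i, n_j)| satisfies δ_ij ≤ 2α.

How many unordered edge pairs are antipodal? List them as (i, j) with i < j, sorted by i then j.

α = atan 0.5 = 26.57°;  2α = 53.13°
n_0 = (-0.8719, -0.4896)
n_1 = (-0.1911, -0.9816)
n_2 = (+0.6417, -0.7669)
n_3 = (+0.9852, +0.1717)
n_4 = (+0.1615, +0.9869)
n_5 = (-0.4991, +0.8666)
n_6 = (-0.9674, +0.2531)
  (0,1): δ = 130.34°  ·
  (0,2): δ = 79.40°  ·
  (0,3): δ = 19.43°  ✓
  (0,4): δ = 51.39°  ✓
  (0,5): δ = 90.62°  ·
  (0,6): δ = 136.02°  ·
  (1,2): δ = 129.06°  ·
  (1,3): δ = 69.10°  ·
  (1,4): δ = 1.73°  ✓
  (1,5): δ = 40.96°  ✓
  (1,6): δ = 86.36°  ·
  (2,3): δ = 120.04°  ·
  (2,4): δ = 49.21°  ✓
  (2,5): δ = 9.98°  ✓
  (2,6): δ = 35.42°  ✓
  (3,4): δ = 109.18°  ·
  (3,5): δ = 69.94°  ·
  (3,6): δ = 24.55°  ✓
  (4,5): δ = 140.77°  ·
  (4,6): δ = 95.37°  ·
  (5,6): δ = 134.60°  ·
antipodal pairs: 8

count = 8; pairs: (0,3), (0,4), (1,4), (1,5), (2,4), (2,5), (2,6), (3,6)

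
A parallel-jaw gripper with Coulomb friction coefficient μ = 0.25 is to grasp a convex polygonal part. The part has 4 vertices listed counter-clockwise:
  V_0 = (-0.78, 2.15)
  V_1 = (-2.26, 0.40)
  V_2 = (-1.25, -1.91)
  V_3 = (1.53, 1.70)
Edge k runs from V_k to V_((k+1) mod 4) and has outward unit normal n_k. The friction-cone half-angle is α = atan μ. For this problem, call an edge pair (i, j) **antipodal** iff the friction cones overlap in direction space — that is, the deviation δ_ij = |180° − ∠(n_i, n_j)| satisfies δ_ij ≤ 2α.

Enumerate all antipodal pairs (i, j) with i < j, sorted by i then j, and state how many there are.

α = atan 0.25 = 14.04°;  2α = 28.07°
n_0 = (-0.7636, +0.6457)
n_1 = (-0.9162, -0.4006)
n_2 = (+0.7923, -0.6101)
n_3 = (+0.1912, +0.9815)
  (0,1): δ = 116.16°  ·
  (0,2): δ = 2.62°  ✓
  (0,3): δ = 119.20°  ·
  (1,2): δ = 61.22°  ·
  (1,3): δ = 55.36°  ·
  (2,3): δ = 63.42°  ·
antipodal pairs: 1

count = 1; pairs: (0,2)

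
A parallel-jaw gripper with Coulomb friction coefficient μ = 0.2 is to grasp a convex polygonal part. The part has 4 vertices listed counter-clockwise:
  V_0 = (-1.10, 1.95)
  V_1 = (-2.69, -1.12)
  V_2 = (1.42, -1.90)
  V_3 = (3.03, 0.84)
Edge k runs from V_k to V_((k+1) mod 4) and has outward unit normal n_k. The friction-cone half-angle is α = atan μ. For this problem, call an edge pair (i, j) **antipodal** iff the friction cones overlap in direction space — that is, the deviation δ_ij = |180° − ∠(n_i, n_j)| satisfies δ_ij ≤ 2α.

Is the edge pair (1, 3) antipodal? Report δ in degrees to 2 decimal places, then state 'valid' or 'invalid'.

δ = 4.30°, valid

α = atan 0.2 = 11.31°;  2α = 22.62°
edge 1: e_1 = (+4.11, -0.78);  n_1 = (-0.1865, -0.9825)
edge 3: e_3 = (-4.13, +1.11);  n_3 = (+0.2596, +0.9657)
∠(n_1, n_3) = 175.70°
δ = |180° − 175.70°| = 4.30°
4.30° ≤ 2α = 22.62°  →  valid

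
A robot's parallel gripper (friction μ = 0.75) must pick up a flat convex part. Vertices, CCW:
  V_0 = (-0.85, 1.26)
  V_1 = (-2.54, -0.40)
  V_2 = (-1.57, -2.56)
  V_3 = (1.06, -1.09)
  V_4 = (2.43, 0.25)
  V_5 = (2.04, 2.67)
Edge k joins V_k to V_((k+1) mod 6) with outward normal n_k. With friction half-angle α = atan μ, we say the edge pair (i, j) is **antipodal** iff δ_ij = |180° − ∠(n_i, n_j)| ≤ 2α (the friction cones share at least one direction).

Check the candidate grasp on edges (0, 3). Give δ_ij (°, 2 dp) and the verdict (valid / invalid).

α = atan 0.75 = 36.87°;  2α = 73.74°
edge 0: e_0 = (-1.69, -1.66);  n_0 = (-0.7007, +0.7134)
edge 3: e_3 = (+1.37, +1.34);  n_3 = (+0.6992, -0.7149)
∠(n_0, n_3) = 179.88°
δ = |180° − 179.88°| = 0.12°
0.12° ≤ 2α = 73.74°  →  valid

δ = 0.12°, valid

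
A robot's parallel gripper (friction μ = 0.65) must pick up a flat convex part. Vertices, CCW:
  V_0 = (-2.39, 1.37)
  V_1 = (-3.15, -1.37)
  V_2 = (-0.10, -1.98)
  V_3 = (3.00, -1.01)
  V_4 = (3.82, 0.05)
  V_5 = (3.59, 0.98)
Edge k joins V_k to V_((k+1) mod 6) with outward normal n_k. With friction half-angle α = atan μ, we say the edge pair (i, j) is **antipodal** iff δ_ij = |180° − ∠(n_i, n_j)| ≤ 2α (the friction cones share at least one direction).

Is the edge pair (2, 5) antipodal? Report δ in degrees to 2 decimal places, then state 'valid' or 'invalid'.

δ = 21.11°, valid

α = atan 0.65 = 33.02°;  2α = 66.05°
edge 2: e_2 = (+3.10, +0.97);  n_2 = (+0.2986, -0.9544)
edge 5: e_5 = (-5.98, +0.39);  n_5 = (+0.0651, +0.9979)
∠(n_2, n_5) = 158.89°
δ = |180° − 158.89°| = 21.11°
21.11° ≤ 2α = 66.05°  →  valid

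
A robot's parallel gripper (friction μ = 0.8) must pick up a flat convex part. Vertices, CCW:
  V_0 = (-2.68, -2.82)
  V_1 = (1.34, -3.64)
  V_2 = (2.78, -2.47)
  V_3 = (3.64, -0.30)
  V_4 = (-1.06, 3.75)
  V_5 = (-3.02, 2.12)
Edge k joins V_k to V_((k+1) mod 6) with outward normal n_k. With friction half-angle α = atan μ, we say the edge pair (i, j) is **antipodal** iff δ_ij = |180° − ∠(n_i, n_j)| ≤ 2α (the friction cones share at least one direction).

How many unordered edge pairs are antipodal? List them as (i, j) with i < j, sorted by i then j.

count = 7; pairs: (0,3), (0,4), (1,4), (1,5), (2,4), (2,5), (3,5)

α = atan 0.8 = 38.66°;  2α = 77.32°
n_0 = (-0.1999, -0.9798)
n_1 = (+0.6306, -0.7761)
n_2 = (+0.9297, -0.3684)
n_3 = (+0.6528, +0.7575)
n_4 = (-0.6394, +0.7689)
n_5 = (-0.9976, -0.0687)
  (0,1): δ = 129.38°  ·
  (0,2): δ = 100.09°  ·
  (0,3): δ = 29.22°  ✓
  (0,4): δ = 51.28°  ✓
  (0,5): δ = 105.47°  ·
  (1,2): δ = 150.71°  ·
  (1,3): δ = 79.85°  ·
  (1,4): δ = 0.65°  ✓
  (1,5): δ = 54.84°  ✓
  (2,3): δ = 109.13°  ·
  (2,4): δ = 28.63°  ✓
  (2,5): δ = 25.56°  ✓
  (3,4): δ = 99.50°  ·
  (3,5): δ = 45.31°  ✓
  (4,5): δ = 125.81°  ·
antipodal pairs: 7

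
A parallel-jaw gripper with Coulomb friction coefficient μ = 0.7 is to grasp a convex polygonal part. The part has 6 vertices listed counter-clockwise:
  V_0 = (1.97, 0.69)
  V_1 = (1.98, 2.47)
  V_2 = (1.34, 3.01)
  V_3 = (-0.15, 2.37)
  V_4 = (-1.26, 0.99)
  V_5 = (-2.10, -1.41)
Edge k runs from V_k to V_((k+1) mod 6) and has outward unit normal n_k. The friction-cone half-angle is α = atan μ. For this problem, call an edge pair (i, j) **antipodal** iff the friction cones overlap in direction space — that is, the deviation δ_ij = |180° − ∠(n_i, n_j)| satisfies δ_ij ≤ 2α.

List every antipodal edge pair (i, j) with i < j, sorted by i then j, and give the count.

α = atan 0.7 = 34.99°;  2α = 69.98°
n_0 = (+1.0000, -0.0056)
n_1 = (+0.6449, +0.7643)
n_2 = (-0.3947, +0.9188)
n_3 = (-0.7792, +0.6268)
n_4 = (-0.9439, +0.3304)
n_5 = (+0.4585, -0.8887)
  (0,1): δ = 129.83°  ·
  (0,2): δ = 66.43°  ✓
  (0,3): δ = 38.49°  ✓
  (0,4): δ = 18.97°  ✓
  (0,5): δ = 117.61°  ·
  (1,2): δ = 116.60°  ·
  (1,3): δ = 88.66°  ·
  (1,4): δ = 69.13°  ✓
  (1,5): δ = 67.45°  ✓
  (2,3): δ = 152.06°  ·
  (2,4): δ = 132.54°  ·
  (2,5): δ = 4.05°  ✓
  (3,4): δ = 160.48°  ·
  (3,5): δ = 23.90°  ✓
  (4,5): δ = 43.42°  ✓
antipodal pairs: 8

count = 8; pairs: (0,2), (0,3), (0,4), (1,4), (1,5), (2,5), (3,5), (4,5)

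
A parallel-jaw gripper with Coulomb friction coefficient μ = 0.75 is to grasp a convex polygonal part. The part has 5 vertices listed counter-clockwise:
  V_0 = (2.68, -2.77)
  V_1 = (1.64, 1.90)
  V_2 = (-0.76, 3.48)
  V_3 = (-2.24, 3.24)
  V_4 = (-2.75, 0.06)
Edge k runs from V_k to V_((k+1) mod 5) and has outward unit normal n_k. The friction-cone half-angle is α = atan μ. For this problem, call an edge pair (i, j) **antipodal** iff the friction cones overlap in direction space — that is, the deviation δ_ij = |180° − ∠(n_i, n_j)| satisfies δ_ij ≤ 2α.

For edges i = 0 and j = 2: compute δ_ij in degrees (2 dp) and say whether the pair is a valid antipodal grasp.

α = atan 0.75 = 36.87°;  2α = 73.74°
edge 0: e_0 = (-1.04, +4.67);  n_0 = (+0.9761, +0.2174)
edge 2: e_2 = (-1.48, -0.24);  n_2 = (-0.1601, +0.9871)
∠(n_0, n_2) = 86.66°
δ = |180° − 86.66°| = 93.34°
93.34° > 2α = 73.74°  →  invalid

δ = 93.34°, invalid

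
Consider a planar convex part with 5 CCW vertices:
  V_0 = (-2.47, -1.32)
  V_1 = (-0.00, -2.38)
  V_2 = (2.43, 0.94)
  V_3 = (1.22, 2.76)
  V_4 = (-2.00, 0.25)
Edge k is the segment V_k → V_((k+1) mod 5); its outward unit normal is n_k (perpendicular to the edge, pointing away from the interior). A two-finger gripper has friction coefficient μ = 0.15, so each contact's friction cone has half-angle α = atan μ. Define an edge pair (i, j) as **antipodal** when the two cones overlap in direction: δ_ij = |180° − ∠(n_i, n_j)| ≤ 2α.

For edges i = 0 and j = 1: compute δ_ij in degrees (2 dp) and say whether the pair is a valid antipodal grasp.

α = atan 0.15 = 8.53°;  2α = 17.06°
edge 0: e_0 = (+2.47, -1.06);  n_0 = (-0.3944, -0.9190)
edge 1: e_1 = (+2.43, +3.32);  n_1 = (+0.8069, -0.5906)
∠(n_0, n_1) = 77.03°
δ = |180° − 77.03°| = 102.97°
102.97° > 2α = 17.06°  →  invalid

δ = 102.97°, invalid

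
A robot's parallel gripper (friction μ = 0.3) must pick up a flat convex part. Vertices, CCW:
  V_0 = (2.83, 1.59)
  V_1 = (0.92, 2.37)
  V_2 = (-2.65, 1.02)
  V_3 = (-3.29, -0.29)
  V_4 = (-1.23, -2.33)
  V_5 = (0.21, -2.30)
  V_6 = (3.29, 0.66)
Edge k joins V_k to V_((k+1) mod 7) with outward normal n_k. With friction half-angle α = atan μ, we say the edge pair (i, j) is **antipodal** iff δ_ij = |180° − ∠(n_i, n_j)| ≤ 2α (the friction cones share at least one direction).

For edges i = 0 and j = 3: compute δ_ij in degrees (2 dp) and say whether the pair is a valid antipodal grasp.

α = atan 0.3 = 16.70°;  2α = 33.40°
edge 0: e_0 = (-1.91, +0.78);  n_0 = (+0.3781, +0.9258)
edge 3: e_3 = (+2.06, -2.04);  n_3 = (-0.7036, -0.7105)
∠(n_0, n_3) = 157.49°
δ = |180° − 157.49°| = 22.51°
22.51° ≤ 2α = 33.40°  →  valid

δ = 22.51°, valid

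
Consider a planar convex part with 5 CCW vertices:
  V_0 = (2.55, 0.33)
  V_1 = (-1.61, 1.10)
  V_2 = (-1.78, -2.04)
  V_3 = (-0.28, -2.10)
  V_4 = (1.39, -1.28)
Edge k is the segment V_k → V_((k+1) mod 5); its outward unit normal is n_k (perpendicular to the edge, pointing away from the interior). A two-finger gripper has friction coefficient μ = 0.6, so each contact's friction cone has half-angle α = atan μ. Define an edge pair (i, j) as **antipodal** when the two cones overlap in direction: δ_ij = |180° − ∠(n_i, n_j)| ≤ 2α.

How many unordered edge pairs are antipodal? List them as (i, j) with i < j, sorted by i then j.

α = atan 0.6 = 30.96°;  2α = 61.93°
n_0 = (+0.1820, +0.9833)
n_1 = (-0.9985, +0.0541)
n_2 = (-0.0400, -0.9992)
n_3 = (+0.4408, -0.8976)
n_4 = (+0.8113, -0.5846)
  (0,1): δ = 82.61°  ·
  (0,2): δ = 8.20°  ✓
  (0,3): δ = 36.64°  ✓
  (0,4): δ = 64.71°  ·
  (1,2): δ = 89.19°  ·
  (1,3): δ = 60.75°  ✓
  (1,4): δ = 32.67°  ✓
  (2,3): δ = 151.56°  ·
  (2,4): δ = 123.48°  ·
  (3,4): δ = 151.92°  ·
antipodal pairs: 4

count = 4; pairs: (0,2), (0,3), (1,3), (1,4)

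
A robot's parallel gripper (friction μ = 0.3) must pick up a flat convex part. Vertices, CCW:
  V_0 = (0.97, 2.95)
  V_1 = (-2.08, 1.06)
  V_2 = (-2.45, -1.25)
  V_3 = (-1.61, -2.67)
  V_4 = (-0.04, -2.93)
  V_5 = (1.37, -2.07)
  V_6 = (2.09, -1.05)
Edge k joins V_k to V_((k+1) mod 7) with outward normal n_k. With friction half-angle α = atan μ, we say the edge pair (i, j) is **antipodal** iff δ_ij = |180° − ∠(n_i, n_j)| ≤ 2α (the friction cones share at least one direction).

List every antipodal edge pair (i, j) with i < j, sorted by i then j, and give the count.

count = 5; pairs: (0,4), (0,5), (1,5), (1,6), (2,6)

α = atan 0.3 = 16.70°;  2α = 33.40°
n_0 = (-0.5267, +0.8500)
n_1 = (-0.9874, +0.1582)
n_2 = (-0.8607, -0.5091)
n_3 = (-0.1634, -0.9866)
n_4 = (+0.5207, -0.8537)
n_5 = (+0.8170, -0.5767)
n_6 = (+0.9630, +0.2696)
  (0,1): δ = 130.89°  ·
  (0,2): δ = 91.18°  ·
  (0,3): δ = 41.19°  ·
  (0,4): δ = 0.41°  ✓
  (0,5): δ = 23.00°  ✓
  (0,6): δ = 73.86°  ·
  (1,2): δ = 140.29°  ·
  (1,3): δ = 90.30°  ·
  (1,4): δ = 49.52°  ·
  (1,5): δ = 26.12°  ✓
  (1,6): δ = 24.74°  ✓
  (2,3): δ = 130.01°  ·
  (2,4): δ = 89.23°  ·
  (2,5): δ = 65.82°  ·
  (2,6): δ = 14.96°  ✓
  (3,4): δ = 139.22°  ·
  (3,5): δ = 115.81°  ·
  (3,6): δ = 64.95°  ·
  (4,5): δ = 156.60°  ·
  (4,6): δ = 105.74°  ·
  (5,6): δ = 129.14°  ·
antipodal pairs: 5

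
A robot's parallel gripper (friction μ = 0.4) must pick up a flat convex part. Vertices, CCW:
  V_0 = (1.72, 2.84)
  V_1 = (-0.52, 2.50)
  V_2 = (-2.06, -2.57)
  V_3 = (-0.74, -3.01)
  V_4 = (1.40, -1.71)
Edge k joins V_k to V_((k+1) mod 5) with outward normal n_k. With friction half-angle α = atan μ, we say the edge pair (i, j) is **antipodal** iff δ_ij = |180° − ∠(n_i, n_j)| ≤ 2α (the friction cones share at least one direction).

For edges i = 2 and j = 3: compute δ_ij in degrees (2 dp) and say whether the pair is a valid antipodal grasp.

α = atan 0.4 = 21.80°;  2α = 43.60°
edge 2: e_2 = (+1.32, -0.44);  n_2 = (-0.3162, -0.9487)
edge 3: e_3 = (+2.14, +1.30);  n_3 = (+0.5192, -0.8547)
∠(n_2, n_3) = 49.71°
δ = |180° − 49.71°| = 130.29°
130.29° > 2α = 43.60°  →  invalid

δ = 130.29°, invalid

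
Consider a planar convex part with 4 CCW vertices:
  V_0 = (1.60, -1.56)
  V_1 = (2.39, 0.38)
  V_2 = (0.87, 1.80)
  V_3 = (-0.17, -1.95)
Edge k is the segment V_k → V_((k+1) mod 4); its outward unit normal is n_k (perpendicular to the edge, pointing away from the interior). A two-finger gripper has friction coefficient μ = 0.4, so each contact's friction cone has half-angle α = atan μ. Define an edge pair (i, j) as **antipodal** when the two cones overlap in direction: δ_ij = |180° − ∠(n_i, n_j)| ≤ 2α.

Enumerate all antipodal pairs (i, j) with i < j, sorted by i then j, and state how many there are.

count = 1; pairs: (0,2)

α = atan 0.4 = 21.80°;  2α = 43.60°
n_0 = (+0.9262, -0.3771)
n_1 = (+0.6827, +0.7307)
n_2 = (-0.9636, +0.2672)
n_3 = (+0.2152, -0.9766)
  (0,1): δ = 110.89°  ·
  (0,2): δ = 6.66°  ✓
  (0,3): δ = 124.58°  ·
  (1,2): δ = 62.45°  ·
  (1,3): δ = 55.48°  ·
  (2,3): δ = 62.07°  ·
antipodal pairs: 1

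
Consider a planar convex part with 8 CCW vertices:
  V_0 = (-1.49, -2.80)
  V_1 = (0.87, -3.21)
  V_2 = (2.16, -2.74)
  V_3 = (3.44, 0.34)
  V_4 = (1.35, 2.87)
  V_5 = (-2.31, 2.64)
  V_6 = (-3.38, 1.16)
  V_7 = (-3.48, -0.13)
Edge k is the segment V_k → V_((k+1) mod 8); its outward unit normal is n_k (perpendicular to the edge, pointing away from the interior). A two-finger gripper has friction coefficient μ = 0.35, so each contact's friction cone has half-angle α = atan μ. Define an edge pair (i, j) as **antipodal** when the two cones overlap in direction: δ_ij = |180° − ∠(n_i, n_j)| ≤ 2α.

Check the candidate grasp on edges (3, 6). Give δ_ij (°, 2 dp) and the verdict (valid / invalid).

α = atan 0.35 = 19.29°;  2α = 38.58°
edge 3: e_3 = (-2.09, +2.53);  n_3 = (+0.7710, +0.6369)
edge 6: e_6 = (-0.10, -1.29);  n_6 = (-0.9970, +0.0773)
∠(n_3, n_6) = 136.01°
δ = |180° − 136.01°| = 43.99°
43.99° > 2α = 38.58°  →  invalid

δ = 43.99°, invalid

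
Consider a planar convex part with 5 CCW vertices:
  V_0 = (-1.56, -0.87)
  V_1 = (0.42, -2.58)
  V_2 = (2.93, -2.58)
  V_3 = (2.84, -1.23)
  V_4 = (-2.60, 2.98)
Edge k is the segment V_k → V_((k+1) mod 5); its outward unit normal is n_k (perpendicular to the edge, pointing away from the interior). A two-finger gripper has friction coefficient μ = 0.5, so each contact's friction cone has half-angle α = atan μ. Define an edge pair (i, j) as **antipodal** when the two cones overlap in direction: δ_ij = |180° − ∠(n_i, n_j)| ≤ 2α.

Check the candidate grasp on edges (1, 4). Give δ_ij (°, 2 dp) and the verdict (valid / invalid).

δ = 105.12°, invalid

α = atan 0.5 = 26.57°;  2α = 53.13°
edge 1: e_1 = (+2.51, +0.00);  n_1 = (+0.0000, -1.0000)
edge 4: e_4 = (+1.04, -3.85);  n_4 = (-0.9654, -0.2608)
∠(n_1, n_4) = 74.88°
δ = |180° − 74.88°| = 105.12°
105.12° > 2α = 53.13°  →  invalid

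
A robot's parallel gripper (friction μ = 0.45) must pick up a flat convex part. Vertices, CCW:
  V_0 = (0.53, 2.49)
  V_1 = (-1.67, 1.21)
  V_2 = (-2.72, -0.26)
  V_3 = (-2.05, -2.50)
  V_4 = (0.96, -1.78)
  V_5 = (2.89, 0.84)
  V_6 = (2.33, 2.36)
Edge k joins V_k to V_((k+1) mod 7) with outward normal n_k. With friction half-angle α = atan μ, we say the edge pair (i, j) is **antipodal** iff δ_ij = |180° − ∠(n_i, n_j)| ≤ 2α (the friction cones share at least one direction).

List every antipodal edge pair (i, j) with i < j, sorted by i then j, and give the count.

count = 6; pairs: (0,3), (0,4), (1,3), (1,4), (2,5), (3,6)

α = atan 0.45 = 24.23°;  2α = 48.46°
n_0 = (-0.5029, +0.8643)
n_1 = (-0.8137, +0.5812)
n_2 = (-0.9581, -0.2866)
n_3 = (+0.2326, -0.9726)
n_4 = (+0.8051, -0.5931)
n_5 = (+0.9383, +0.3457)
n_6 = (+0.0720, +0.9974)
  (0,1): δ = 155.73°  ·
  (0,2): δ = 103.54°  ·
  (0,3): δ = 16.74°  ✓
  (0,4): δ = 23.43°  ✓
  (0,5): δ = 80.03°  ·
  (0,6): δ = 145.68°  ·
  (1,2): δ = 127.81°  ·
  (1,3): δ = 41.01°  ✓
  (1,4): δ = 0.84°  ✓
  (1,5): δ = 55.76°  ·
  (1,6): δ = 121.41°  ·
  (2,3): δ = 93.20°  ·
  (2,4): δ = 53.03°  ·
  (2,5): δ = 3.57°  ✓
  (2,6): δ = 69.22°  ·
  (3,4): δ = 139.83°  ·
  (3,5): δ = 83.23°  ·
  (3,6): δ = 17.58°  ✓
  (4,5): δ = 123.40°  ·
  (4,6): δ = 57.75°  ·
  (5,6): δ = 114.36°  ·
antipodal pairs: 6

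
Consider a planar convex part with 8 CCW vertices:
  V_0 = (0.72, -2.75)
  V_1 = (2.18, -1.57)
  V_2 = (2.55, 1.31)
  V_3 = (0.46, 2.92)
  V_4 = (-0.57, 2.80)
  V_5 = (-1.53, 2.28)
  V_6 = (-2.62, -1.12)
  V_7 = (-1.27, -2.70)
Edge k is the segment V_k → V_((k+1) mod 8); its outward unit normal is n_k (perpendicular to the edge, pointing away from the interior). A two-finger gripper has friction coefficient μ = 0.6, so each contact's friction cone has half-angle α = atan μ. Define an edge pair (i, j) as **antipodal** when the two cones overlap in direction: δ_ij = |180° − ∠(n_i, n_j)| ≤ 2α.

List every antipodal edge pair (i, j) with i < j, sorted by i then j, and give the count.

α = atan 0.6 = 30.96°;  2α = 61.93°
n_0 = (+0.6286, -0.7777)
n_1 = (+0.9918, -0.1274)
n_2 = (+0.6103, +0.7922)
n_3 = (-0.1157, +0.9933)
n_4 = (-0.4763, +0.8793)
n_5 = (-0.9523, +0.3053)
n_6 = (-0.7603, -0.6496)
n_7 = (-0.0251, -0.9997)
  (0,1): δ = 136.27°  ·
  (0,2): δ = 76.55°  ·
  (0,3): δ = 32.30°  ✓
  (0,4): δ = 10.50°  ✓
  (0,5): δ = 33.28°  ✓
  (0,6): δ = 91.57°  ·
  (0,7): δ = 139.61°  ·
  (1,2): δ = 120.29°  ·
  (1,3): δ = 76.03°  ·
  (1,4): δ = 54.24°  ✓
  (1,5): δ = 10.45°  ✓
  (1,6): δ = 47.83°  ✓
  (1,7): δ = 95.88°  ·
  (2,3): δ = 135.75°  ·
  (2,4): δ = 113.95°  ·
  (2,5): δ = 70.17°  ·
  (2,6): δ = 11.88°  ✓
  (2,7): δ = 36.17°  ✓
  (3,4): δ = 158.20°  ·
  (3,5): δ = 114.42°  ·
  (3,6): δ = 56.13°  ✓
  (3,7): δ = 8.08°  ✓
  (4,5): δ = 136.22°  ·
  (4,6): δ = 77.93°  ·
  (4,7): δ = 29.88°  ✓
  (5,6): δ = 121.71°  ·
  (5,7): δ = 73.66°  ·
  (6,7): δ = 131.95°  ·
antipodal pairs: 11

count = 11; pairs: (0,3), (0,4), (0,5), (1,4), (1,5), (1,6), (2,6), (2,7), (3,6), (3,7), (4,7)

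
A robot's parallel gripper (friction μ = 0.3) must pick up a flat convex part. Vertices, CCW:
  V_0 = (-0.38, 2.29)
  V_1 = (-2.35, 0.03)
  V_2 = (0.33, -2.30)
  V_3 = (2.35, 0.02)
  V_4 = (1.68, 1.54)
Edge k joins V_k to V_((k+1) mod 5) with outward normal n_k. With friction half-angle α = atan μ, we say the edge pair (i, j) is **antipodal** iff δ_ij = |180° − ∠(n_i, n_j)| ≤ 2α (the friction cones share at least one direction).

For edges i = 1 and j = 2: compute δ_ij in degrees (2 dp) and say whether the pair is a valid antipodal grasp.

α = atan 0.3 = 16.70°;  2α = 33.40°
edge 1: e_1 = (+2.68, -2.33);  n_1 = (-0.6561, -0.7547)
edge 2: e_2 = (+2.02, +2.32);  n_2 = (+0.7542, -0.6567)
∠(n_1, n_2) = 89.96°
δ = |180° − 89.96°| = 90.04°
90.04° > 2α = 33.40°  →  invalid

δ = 90.04°, invalid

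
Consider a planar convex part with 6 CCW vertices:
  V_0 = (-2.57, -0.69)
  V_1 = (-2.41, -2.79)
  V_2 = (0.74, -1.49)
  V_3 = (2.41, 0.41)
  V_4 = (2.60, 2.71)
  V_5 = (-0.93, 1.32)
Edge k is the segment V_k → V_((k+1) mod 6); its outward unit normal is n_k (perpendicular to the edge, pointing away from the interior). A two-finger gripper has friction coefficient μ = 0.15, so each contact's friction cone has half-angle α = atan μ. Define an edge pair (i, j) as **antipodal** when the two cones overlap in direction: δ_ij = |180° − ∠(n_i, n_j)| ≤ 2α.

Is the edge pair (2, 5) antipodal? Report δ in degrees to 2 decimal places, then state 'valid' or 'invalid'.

α = atan 0.15 = 8.53°;  2α = 17.06°
edge 2: e_2 = (+1.67, +1.90);  n_2 = (+0.7511, -0.6602)
edge 5: e_5 = (-1.64, -2.01);  n_5 = (-0.7748, +0.6322)
∠(n_2, n_5) = 177.90°
δ = |180° − 177.90°| = 2.10°
2.10° ≤ 2α = 17.06°  →  valid

δ = 2.10°, valid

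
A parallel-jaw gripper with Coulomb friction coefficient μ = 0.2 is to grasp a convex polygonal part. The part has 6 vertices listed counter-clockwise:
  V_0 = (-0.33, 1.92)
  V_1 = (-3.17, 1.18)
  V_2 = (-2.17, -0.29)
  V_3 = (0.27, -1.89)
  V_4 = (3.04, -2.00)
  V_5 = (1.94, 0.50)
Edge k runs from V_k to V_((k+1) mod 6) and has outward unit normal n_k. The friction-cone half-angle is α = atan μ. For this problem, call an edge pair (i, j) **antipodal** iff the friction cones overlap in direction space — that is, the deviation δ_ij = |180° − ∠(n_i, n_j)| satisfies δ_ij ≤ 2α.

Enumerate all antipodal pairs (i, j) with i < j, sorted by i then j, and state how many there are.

count = 3; pairs: (0,3), (1,4), (2,5)

α = atan 0.2 = 11.31°;  2α = 22.62°
n_0 = (-0.2521, +0.9677)
n_1 = (-0.8268, -0.5625)
n_2 = (-0.5484, -0.8362)
n_3 = (-0.0397, -0.9992)
n_4 = (+0.9153, +0.4027)
n_5 = (+0.5303, +0.8478)
  (0,1): δ = 70.38°  ·
  (0,2): δ = 47.86°  ·
  (0,3): δ = 16.88°  ✓
  (0,4): δ = 99.15°  ·
  (0,5): δ = 133.37°  ·
  (1,2): δ = 157.48°  ·
  (1,3): δ = 126.50°  ·
  (1,4): δ = 10.48°  ✓
  (1,5): δ = 23.75°  ·
  (2,3): δ = 149.02°  ·
  (2,4): δ = 33.00°  ·
  (2,5): δ = 1.23°  ✓
  (3,4): δ = 63.98°  ·
  (3,5): δ = 29.75°  ·
  (4,5): δ = 145.78°  ·
antipodal pairs: 3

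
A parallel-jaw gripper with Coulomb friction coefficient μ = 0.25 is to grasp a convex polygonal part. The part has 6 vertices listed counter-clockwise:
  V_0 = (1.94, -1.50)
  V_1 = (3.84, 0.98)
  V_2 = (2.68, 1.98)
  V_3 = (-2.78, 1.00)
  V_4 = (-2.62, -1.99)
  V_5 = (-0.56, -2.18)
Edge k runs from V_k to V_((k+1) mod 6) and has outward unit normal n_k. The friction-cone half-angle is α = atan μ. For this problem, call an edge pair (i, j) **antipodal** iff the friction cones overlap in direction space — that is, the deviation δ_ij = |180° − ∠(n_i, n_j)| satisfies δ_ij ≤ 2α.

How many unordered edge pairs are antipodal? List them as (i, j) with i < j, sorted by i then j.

count = 2; pairs: (2,4), (2,5)

α = atan 0.25 = 14.04°;  2α = 28.07°
n_0 = (+0.7938, -0.6082)
n_1 = (+0.6529, +0.7574)
n_2 = (-0.1767, +0.9843)
n_3 = (-0.9986, -0.0534)
n_4 = (-0.0918, -0.9958)
n_5 = (+0.2625, -0.9649)
  (0,1): δ = 93.31°  ·
  (0,2): δ = 42.37°  ·
  (0,3): δ = 40.52°  ·
  (0,4): δ = 122.19°  ·
  (0,5): δ = 142.67°  ·
  (1,2): δ = 129.06°  ·
  (1,3): δ = 46.17°  ·
  (1,4): δ = 35.49°  ·
  (1,5): δ = 55.98°  ·
  (2,3): δ = 97.11°  ·
  (2,4): δ = 15.45°  ✓
  (2,5): δ = 5.04°  ✓
  (3,4): δ = 98.33°  ·
  (3,5): δ = 77.85°  ·
  (4,5): δ = 159.51°  ·
antipodal pairs: 2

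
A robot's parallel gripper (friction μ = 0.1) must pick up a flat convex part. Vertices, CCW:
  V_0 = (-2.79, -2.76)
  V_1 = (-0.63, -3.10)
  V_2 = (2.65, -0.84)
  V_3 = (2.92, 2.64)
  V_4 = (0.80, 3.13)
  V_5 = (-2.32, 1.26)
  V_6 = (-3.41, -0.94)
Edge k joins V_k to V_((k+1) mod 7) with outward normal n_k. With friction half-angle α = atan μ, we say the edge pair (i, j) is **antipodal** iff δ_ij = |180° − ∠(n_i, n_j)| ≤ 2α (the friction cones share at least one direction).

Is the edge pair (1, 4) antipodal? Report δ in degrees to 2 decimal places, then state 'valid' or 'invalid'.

δ = 3.63°, valid

α = atan 0.1 = 5.71°;  2α = 11.42°
edge 1: e_1 = (+3.28, +2.26);  n_1 = (+0.5674, -0.8235)
edge 4: e_4 = (-3.12, -1.87);  n_4 = (-0.5141, +0.8577)
∠(n_1, n_4) = 176.37°
δ = |180° − 176.37°| = 3.63°
3.63° ≤ 2α = 11.42°  →  valid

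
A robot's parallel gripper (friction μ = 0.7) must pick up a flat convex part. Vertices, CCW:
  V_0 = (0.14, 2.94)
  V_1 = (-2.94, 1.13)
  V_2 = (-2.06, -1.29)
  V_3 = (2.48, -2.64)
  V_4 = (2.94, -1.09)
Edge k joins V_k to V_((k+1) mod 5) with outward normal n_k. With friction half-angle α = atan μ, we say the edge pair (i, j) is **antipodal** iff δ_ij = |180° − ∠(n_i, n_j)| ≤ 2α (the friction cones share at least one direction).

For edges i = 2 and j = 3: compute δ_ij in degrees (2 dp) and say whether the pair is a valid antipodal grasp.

δ = 89.97°, invalid

α = atan 0.7 = 34.99°;  2α = 69.98°
edge 2: e_2 = (+4.54, -1.35);  n_2 = (-0.2850, -0.9585)
edge 3: e_3 = (+0.46, +1.55);  n_3 = (+0.9587, -0.2845)
∠(n_2, n_3) = 90.03°
δ = |180° − 90.03°| = 89.97°
89.97° > 2α = 69.98°  →  invalid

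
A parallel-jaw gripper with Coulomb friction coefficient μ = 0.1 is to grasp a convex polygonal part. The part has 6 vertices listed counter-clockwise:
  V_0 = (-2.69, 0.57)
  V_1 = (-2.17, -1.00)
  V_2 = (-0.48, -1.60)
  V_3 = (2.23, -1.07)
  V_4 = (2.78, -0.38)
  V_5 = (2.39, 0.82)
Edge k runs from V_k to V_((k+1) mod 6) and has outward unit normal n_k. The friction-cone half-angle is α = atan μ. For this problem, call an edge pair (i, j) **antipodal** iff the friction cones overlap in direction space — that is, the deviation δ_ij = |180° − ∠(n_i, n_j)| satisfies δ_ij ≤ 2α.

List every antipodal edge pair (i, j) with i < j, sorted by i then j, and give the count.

count = 2; pairs: (0,4), (2,5)

α = atan 0.1 = 5.71°;  2α = 11.42°
n_0 = (-0.9493, -0.3144)
n_1 = (-0.3346, -0.9424)
n_2 = (+0.1919, -0.9814)
n_3 = (+0.7820, -0.6233)
n_4 = (+0.9510, +0.3091)
n_5 = (-0.0492, +0.9988)
  (0,1): δ = 127.87°  ·
  (0,2): δ = 97.26°  ·
  (0,3): δ = 56.88°  ·
  (0,4): δ = 0.32°  ✓
  (0,5): δ = 74.49°  ·
  (1,2): δ = 149.39°  ·
  (1,3): δ = 109.01°  ·
  (1,4): δ = 52.45°  ·
  (1,5): δ = 22.36°  ·
  (2,3): δ = 139.62°  ·
  (2,4): δ = 83.06°  ·
  (2,5): δ = 8.25°  ✓
  (3,4): δ = 123.44°  ·
  (3,5): δ = 48.62°  ·
  (4,5): δ = 105.19°  ·
antipodal pairs: 2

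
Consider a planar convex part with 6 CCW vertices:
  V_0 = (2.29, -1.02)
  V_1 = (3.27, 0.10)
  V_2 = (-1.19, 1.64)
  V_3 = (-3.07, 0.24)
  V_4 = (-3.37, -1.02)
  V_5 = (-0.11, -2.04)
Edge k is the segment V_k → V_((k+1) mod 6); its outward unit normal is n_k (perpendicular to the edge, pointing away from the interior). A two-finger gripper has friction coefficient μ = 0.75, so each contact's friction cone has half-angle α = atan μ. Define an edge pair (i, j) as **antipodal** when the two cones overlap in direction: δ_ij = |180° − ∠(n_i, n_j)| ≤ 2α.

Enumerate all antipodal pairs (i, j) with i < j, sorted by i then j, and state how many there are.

α = atan 0.75 = 36.87°;  2α = 73.74°
n_0 = (+0.7526, -0.6585)
n_1 = (+0.3264, +0.9452)
n_2 = (-0.5973, +0.8020)
n_3 = (-0.9728, +0.2316)
n_4 = (-0.2986, -0.9544)
n_5 = (+0.3911, -0.9203)
  (0,1): δ = 67.86°  ✓
  (0,2): δ = 12.14°  ✓
  (0,3): δ = 27.79°  ✓
  (0,4): δ = 113.81°  ·
  (0,5): δ = 154.21°  ·
  (1,2): δ = 124.28°  ·
  (1,3): δ = 84.34°  ·
  (1,4): δ = 1.68°  ✓
  (1,5): δ = 42.07°  ✓
  (2,3): δ = 140.07°  ·
  (2,4): δ = 54.05°  ✓
  (2,5): δ = 13.65°  ✓
  (3,4): δ = 93.98°  ·
  (3,5): δ = 53.58°  ✓
  (4,5): δ = 139.60°  ·
antipodal pairs: 8

count = 8; pairs: (0,1), (0,2), (0,3), (1,4), (1,5), (2,4), (2,5), (3,5)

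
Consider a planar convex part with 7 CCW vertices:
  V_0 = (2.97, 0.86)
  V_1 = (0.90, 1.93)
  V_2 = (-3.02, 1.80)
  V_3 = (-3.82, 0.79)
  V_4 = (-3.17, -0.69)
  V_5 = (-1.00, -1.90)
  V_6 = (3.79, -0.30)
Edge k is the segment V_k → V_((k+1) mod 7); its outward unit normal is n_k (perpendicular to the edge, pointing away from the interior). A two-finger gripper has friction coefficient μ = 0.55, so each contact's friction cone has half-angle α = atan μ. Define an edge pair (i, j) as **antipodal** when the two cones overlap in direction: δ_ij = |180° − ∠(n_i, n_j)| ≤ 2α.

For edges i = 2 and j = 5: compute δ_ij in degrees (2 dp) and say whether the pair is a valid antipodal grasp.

δ = 33.15°, valid

α = atan 0.55 = 28.81°;  2α = 57.62°
edge 2: e_2 = (-0.80, -1.01);  n_2 = (-0.7839, +0.6209)
edge 5: e_5 = (+4.79, +1.60);  n_5 = (+0.3168, -0.9485)
∠(n_2, n_5) = 146.85°
δ = |180° − 146.85°| = 33.15°
33.15° ≤ 2α = 57.62°  →  valid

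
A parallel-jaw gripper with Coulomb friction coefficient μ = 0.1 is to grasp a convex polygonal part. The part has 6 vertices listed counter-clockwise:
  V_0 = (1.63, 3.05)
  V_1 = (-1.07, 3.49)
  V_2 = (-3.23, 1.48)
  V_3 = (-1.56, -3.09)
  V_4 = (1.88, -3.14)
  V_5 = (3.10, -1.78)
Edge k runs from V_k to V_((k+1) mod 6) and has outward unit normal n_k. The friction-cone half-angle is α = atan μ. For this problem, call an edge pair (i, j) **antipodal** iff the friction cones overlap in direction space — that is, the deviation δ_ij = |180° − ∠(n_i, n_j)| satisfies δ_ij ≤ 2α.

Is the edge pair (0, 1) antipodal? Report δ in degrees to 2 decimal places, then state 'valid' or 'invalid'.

α = atan 0.1 = 5.71°;  2α = 11.42°
edge 0: e_0 = (-2.70, +0.44);  n_0 = (+0.1608, +0.9870)
edge 1: e_1 = (-2.16, -2.01);  n_1 = (-0.6812, +0.7321)
∠(n_0, n_1) = 52.20°
δ = |180° − 52.20°| = 127.80°
127.80° > 2α = 11.42°  →  invalid

δ = 127.80°, invalid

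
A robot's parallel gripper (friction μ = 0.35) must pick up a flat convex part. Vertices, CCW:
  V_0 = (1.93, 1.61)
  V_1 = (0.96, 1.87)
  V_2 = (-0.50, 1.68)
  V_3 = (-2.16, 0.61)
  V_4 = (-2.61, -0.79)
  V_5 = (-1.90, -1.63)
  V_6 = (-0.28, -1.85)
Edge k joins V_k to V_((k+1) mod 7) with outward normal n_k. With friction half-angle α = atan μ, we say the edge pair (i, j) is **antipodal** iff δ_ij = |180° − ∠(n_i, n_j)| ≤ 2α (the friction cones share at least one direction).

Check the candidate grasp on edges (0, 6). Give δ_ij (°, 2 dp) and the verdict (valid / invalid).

α = atan 0.35 = 19.29°;  2α = 38.58°
edge 0: e_0 = (-0.97, +0.26);  n_0 = (+0.2589, +0.9659)
edge 6: e_6 = (+2.21, +3.46);  n_6 = (+0.8428, -0.5383)
∠(n_0, n_6) = 107.56°
δ = |180° − 107.56°| = 72.44°
72.44° > 2α = 38.58°  →  invalid

δ = 72.44°, invalid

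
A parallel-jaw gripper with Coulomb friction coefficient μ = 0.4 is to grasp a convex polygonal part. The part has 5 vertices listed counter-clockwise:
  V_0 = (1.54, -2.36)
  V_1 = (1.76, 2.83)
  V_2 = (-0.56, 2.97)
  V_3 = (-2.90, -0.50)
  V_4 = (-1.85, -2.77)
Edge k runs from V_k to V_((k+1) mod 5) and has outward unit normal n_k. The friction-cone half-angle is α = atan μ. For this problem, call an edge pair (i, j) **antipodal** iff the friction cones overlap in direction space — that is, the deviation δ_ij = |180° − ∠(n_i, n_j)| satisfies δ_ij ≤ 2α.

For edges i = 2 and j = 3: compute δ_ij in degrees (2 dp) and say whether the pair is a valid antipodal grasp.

α = atan 0.4 = 21.80°;  2α = 43.60°
edge 2: e_2 = (-2.34, -3.47);  n_2 = (-0.8291, +0.5591)
edge 3: e_3 = (+1.05, -2.27);  n_3 = (-0.9076, -0.4198)
∠(n_2, n_3) = 58.82°
δ = |180° − 58.82°| = 121.18°
121.18° > 2α = 43.60°  →  invalid

δ = 121.18°, invalid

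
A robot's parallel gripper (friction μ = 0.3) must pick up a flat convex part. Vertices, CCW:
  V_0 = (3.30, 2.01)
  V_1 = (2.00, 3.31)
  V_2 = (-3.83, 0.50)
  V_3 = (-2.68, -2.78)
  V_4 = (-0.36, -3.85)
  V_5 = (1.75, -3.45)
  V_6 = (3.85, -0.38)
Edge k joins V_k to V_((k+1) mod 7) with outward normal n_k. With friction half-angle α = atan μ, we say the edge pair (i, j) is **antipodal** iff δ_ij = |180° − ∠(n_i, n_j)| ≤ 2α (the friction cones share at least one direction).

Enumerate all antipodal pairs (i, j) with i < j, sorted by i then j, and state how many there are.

α = atan 0.3 = 16.70°;  2α = 33.40°
n_0 = (+0.7071, +0.7071)
n_1 = (-0.4342, +0.9008)
n_2 = (-0.9437, -0.3309)
n_3 = (-0.4188, -0.9081)
n_4 = (+0.1863, -0.9825)
n_5 = (+0.8254, -0.5646)
n_6 = (+0.9745, +0.2243)
  (0,1): δ = 109.27°  ·
  (0,2): δ = 25.68°  ✓
  (0,3): δ = 20.24°  ✓
  (0,4): δ = 55.73°  ·
  (0,5): δ = 100.63°  ·
  (0,6): δ = 147.96°  ·
  (1,2): δ = 96.41°  ·
  (1,3): δ = 50.49°  ·
  (1,4): δ = 15.00°  ✓
  (1,5): δ = 29.89°  ✓
  (1,6): δ = 77.23°  ·
  (2,3): δ = 134.08°  ·
  (2,4): δ = 98.59°  ·
  (2,5): δ = 53.69°  ·
  (2,6): δ = 6.36°  ✓
  (3,4): δ = 144.51°  ·
  (3,5): δ = 99.61°  ·
  (3,6): δ = 52.28°  ·
  (4,5): δ = 135.11°  ·
  (4,6): δ = 87.77°  ·
  (5,6): δ = 132.67°  ·
antipodal pairs: 5

count = 5; pairs: (0,2), (0,3), (1,4), (1,5), (2,6)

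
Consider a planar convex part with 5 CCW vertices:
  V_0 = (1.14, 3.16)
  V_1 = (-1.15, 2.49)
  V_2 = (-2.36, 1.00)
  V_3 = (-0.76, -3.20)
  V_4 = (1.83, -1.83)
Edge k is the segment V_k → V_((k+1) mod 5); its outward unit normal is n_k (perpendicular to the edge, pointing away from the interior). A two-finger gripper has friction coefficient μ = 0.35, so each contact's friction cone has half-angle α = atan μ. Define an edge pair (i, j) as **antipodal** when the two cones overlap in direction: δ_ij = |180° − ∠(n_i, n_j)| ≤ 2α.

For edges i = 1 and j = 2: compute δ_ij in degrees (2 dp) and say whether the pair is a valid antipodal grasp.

δ = 120.07°, invalid

α = atan 0.35 = 19.29°;  2α = 38.58°
edge 1: e_1 = (-1.21, -1.49);  n_1 = (-0.7763, +0.6304)
edge 2: e_2 = (+1.60, -4.20);  n_2 = (-0.9345, -0.3560)
∠(n_1, n_2) = 59.93°
δ = |180° − 59.93°| = 120.07°
120.07° > 2α = 38.58°  →  invalid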